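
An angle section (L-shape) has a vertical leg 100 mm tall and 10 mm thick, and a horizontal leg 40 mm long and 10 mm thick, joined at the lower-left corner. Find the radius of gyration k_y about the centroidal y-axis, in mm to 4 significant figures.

k_y ≈ 9.733 mm

Treat the section as a set of non-overlapping primitives; coordinates are from the bounding-box lower-left.
Vertical leg: 10 × 100, A = 1 000 mm², x = 5 mm, Ī = 8333.33 mm⁴.
Horizontal leg (remainder): 30 × 10, A = 300 mm², x = 25 mm, Ī = 22 500 mm⁴.
Centroid: x̄ = ΣA·x / ΣA = 9.61538 mm.
Transfer each piece to the centroidal y-axis using Ī + A·d² with d = x − 9.61538:
  vertical leg: d = -4.61538 mm → contributes +29635.1 mm⁴
  horizontal leg (remainder): d = 15.3846 mm → contributes +93505.9 mm⁴
Total I = 123 141 mm⁴.
Radius of gyration: k = √(I/A) = √(123 141 / 1 300) = 9.73262 mm.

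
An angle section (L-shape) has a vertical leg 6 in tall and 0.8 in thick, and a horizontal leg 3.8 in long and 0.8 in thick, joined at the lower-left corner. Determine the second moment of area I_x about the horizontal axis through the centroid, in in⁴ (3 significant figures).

I_x ≈ 25.3 in⁴

Break the section into simple shapes (no overlaps), measuring from the bottom-left corner of the bounding box.
Vertical leg: 0.8 × 6, A = 4.8 in², y = 3 in, Ī = 14.4 in⁴.
Horizontal leg (remainder): 3 × 0.8, A = 2.4 in², y = 0.4 in, Ī = 0.128 in⁴.
Centroid: ȳ = ΣA·y / ΣA = 2.1333 in.
Transfer each piece to the horizontal axis through the centroid using Ī + A·d² with d = y − 2.1333:
  vertical leg: d = 0.86667 in → contributes +18.005 in⁴
  horizontal leg (remainder): d = -1.7333 in → contributes +7.3387 in⁴
Total I = 25.344 in⁴.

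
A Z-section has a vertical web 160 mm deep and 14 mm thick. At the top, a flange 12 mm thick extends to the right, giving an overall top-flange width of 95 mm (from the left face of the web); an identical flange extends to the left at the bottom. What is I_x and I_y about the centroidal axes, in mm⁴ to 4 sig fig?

Decompose the section into non-overlapping parts with the origin at the bottom-left of its bounding rectangle.
Web: 14 × 160, A = 2 240 mm², y = 80 mm, Ī = 4 778 667 mm⁴.
Top flange (beyond web): 81 × 12, A = 972 mm², y = 154 mm, Ī = 11 664 mm⁴.
Bottom flange (beyond web): 81 × 12, A = 972 mm², y = 6 mm, Ī = 11 664 mm⁴.
Centroid: ȳ = ΣA·y / ΣA = 80 mm.
Transfer each piece to the centroidal x-axis using Ī + A·d² with d = y − 80:
  web: d = 0 mm → contributes +4 778 667 mm⁴
  top flange (beyond web): d = 74 mm → contributes +5 334 336 mm⁴
  bottom flange (beyond web): d = -74 mm → contributes +5 334 336 mm⁴
Total I = 15 447 339 mm⁴.
For the y-axis: x̄ = 88 mm.
Repeating about the centroidal y-axis gives I_y = 5 485 619 mm⁴.

I_x ≈ 1.545 × 10⁷ mm⁴, I_y ≈ 5.486 × 10⁶ mm⁴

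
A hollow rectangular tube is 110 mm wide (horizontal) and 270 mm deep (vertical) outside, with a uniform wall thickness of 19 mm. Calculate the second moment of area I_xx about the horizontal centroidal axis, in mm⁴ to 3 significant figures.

I_xx ≈ 1.06 × 10⁸ mm⁴

Decompose the section into non-overlapping parts with the origin at the bottom-left of its bounding rectangle.
Outer rectangle: 110 × 270, A = 29 700 mm², y = 135 mm, Ī = 180 427 500 mm⁴.
Inner void (subtracted): 72 × 232, A = 16 704 mm², y = 135 mm, Ī = 74 923 008 mm⁴.
By symmetry the centroid is at mid-height, ȳ = 135 mm.
All pieces are centred on the horizontal centroidal axis, so I = ΣĪ (holes subtracted) = 105 504 492 mm⁴.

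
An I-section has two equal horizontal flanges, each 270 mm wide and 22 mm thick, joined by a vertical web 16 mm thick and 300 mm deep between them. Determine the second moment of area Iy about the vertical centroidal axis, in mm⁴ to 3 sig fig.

Iy ≈ 7.23 × 10⁷ mm⁴

Break the section into simple shapes (no overlaps), measuring from the bottom-left corner of the bounding box.
Bottom flange: 270 × 22, A = 5 940 mm², x = 135 mm, Ī = 36 085 500 mm⁴.
Web: 16 × 300, A = 4 800 mm², x = 135 mm, Ī = 102 400 mm⁴.
Top flange: 270 × 22, A = 5 940 mm², x = 135 mm, Ī = 36 085 500 mm⁴.
By symmetry the centroid is at mid-width, x̄ = 135 mm.
All pieces are centred on the vertical centroidal axis, so I = ΣĪ = 72 273 400 mm⁴.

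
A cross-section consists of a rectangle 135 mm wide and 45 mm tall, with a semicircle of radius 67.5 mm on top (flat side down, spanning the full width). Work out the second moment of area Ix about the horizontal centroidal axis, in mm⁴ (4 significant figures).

Decompose the section into non-overlapping parts with the origin at the bottom-left of its bounding rectangle.
Rectangular body: 135 × 45, A = 6 075 mm², y = 22.5 mm, Ī = 1 025 156 mm⁴.
Semicircular cap: semicircle r = 67.5, A = 7156.94 mm², y = 73.6479 mm, Ī = 2 278 490 mm⁴.
Centroid: ȳ = ΣA·y / ΣA = 50.1651 mm.
Transfer each piece to the horizontal centroidal axis using Ī + A·d² with d = y − 50.1651:
  rectangular body: d = -27.6651 mm → contributes +5 674 691 mm⁴
  semicircular cap: d = 23.4828 mm → contributes +6 225 138 mm⁴
Total I = 11 899 828 mm⁴.

Ix ≈ 1.190 × 10⁷ mm⁴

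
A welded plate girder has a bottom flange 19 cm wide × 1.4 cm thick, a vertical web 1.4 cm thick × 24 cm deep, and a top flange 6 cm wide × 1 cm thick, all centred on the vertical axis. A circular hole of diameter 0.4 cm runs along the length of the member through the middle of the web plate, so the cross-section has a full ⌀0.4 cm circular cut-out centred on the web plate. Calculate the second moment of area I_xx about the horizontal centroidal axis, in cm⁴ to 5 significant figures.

Split into non-overlapping primitives; take the origin at the lower-left of the bounding box.
Bottom plate: 19 × 1.4, A = 26.6 cm², y = 0.7 cm, Ī = 4.344667 cm⁴.
Web plate: 1.4 × 24, A = 33.6 cm², y = 13.4 cm, Ī = 1612.8 cm⁴.
Top plate: 6 × 1, A = 6 cm², y = 25.9 cm, Ī = 0.5 cm⁴.
Hole (subtracted): ⌀0.4, A = 0.1256637 cm², y = 13.4 cm, Ī = 0.001256637 cm⁴.
Centroid: ȳ = ΣA·y / ΣA = 9.422359 cm.
Transfer each piece to the horizontal centroidal axis using Ī + A·d² with d = y − 9.422359:
  bottom plate: d = -8.722359 cm → contributes +2028.061 cm⁴
  web plate: d = 3.977641 cm → contributes +2144.407 cm⁴
  top plate: d = 16.47764 cm → contributes +1629.576 cm⁴
  hole: d = 3.977641 cm → contributes −1.989461 cm⁴
Total I = 5800.054 cm⁴.

I_xx ≈ 5800.1 cm⁴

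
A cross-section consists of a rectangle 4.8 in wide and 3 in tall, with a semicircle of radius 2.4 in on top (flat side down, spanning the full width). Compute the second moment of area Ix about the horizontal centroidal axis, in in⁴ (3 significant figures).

Treat the section as a set of non-overlapping primitives; coordinates are from the bounding-box lower-left.
Rectangular body: 4.8 × 3, A = 14.4 in², y = 1.5 in, Ī = 10.8 in⁴.
Semicircular cap: semicircle r = 2.4, A = 9.0478 in², y = 4.0186 in, Ī = 3.6415 in⁴.
Centroid: ȳ = ΣA·y / ΣA = 2.4718 in.
Transfer each piece to the horizontal centroidal axis using Ī + A·d² with d = y − 2.4718:
  rectangular body: d = -0.97185 in → contributes +24.401 in⁴
  semicircular cap: d = 1.5467 in → contributes +25.288 in⁴
Total I = 49.688 in⁴.

Ix ≈ 49.7 in⁴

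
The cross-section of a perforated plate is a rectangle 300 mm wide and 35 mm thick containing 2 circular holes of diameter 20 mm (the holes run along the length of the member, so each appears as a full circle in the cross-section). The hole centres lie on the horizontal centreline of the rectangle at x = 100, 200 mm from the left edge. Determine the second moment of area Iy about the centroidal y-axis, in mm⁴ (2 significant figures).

Iy ≈ 7.7 × 10⁷ mm⁴

Split into non-overlapping primitives; take the origin at the lower-left of the bounding box.
Plate: 300 × 35, A = 10 500 mm², x = 150 mm, Ī = 78 750 000 mm⁴.
Hole 1 (subtracted): ⌀20, A = 314.2 mm², x = 100 mm, Ī = 7 854 mm⁴.
Hole 2 (subtracted): ⌀20, A = 314.2 mm², x = 200 mm, Ī = 7 854 mm⁴.
By symmetry the centroid is at mid-width, x̄ = 150 mm.
Transfer each piece to the centroidal y-axis using Ī + A·d² with d = x − 150:
  plate: d = 0 mm → contributes +78 750 000 mm⁴
  hole 1: d = -50 mm → contributes −793 252 mm⁴
  hole 2: d = 50 mm → contributes −793 252 mm⁴
Total I = 77 163 496 mm⁴.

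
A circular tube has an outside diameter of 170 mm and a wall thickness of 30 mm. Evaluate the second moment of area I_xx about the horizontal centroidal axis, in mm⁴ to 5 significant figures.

Split into non-overlapping primitives; take the origin at the lower-left of the bounding box.
Outer circle: ⌀170, A = 22698.01 mm², y = 85 mm, Ī = 40 998 275 mm⁴.
Bore (subtracted): ⌀110, A = 9503.318 mm², y = 85 mm, Ī = 7 186 884 mm⁴.
By symmetry the centroid is at mid-height, ȳ = 85 mm.
All pieces are centred on the horizontal centroidal axis, so I = ΣĪ (holes subtracted) = 33 811 391 mm⁴.

I_xx ≈ 3.3811 × 10⁷ mm⁴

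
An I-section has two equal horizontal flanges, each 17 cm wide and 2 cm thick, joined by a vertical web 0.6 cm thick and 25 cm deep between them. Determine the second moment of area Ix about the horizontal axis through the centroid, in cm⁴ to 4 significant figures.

Treat the section as a set of non-overlapping primitives; coordinates are from the bounding-box lower-left.
Bottom flange: 17 × 2, A = 34 cm², y = 1 cm, Ī = 11.3333 cm⁴.
Web: 0.6 × 25, A = 15 cm², y = 14.5 cm, Ī = 781.25 cm⁴.
Top flange: 17 × 2, A = 34 cm², y = 28 cm, Ī = 11.3333 cm⁴.
By symmetry the centroid is at mid-height, ȳ = 14.5 cm.
Transfer each piece to the horizontal axis through the centroid using Ī + A·d² with d = y − 14.5:
  bottom flange: d = -13.5 cm → contributes +6207.83 cm⁴
  web: d = 0 cm → contributes +781.25 cm⁴
  top flange: d = 13.5 cm → contributes +6207.83 cm⁴
Total I = 13196.9 cm⁴.

Ix ≈ 1.320 × 10⁴ cm⁴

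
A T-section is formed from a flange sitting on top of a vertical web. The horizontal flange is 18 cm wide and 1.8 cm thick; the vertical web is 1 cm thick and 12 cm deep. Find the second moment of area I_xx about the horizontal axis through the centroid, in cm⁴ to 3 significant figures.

Decompose the section into non-overlapping parts with the origin at the bottom-left of its bounding rectangle.
Flange: 18 × 1.8, A = 32.4 cm², y = 12.9 cm, Ī = 8.748 cm⁴.
Web: 1 × 12, A = 12 cm², y = 6 cm, Ī = 144 cm⁴.
Centroid: ȳ = ΣA·y / ΣA = 11.035 cm.
Transfer each piece to the horizontal axis through the centroid using Ī + A·d² with d = y − 11.035:
  flange: d = 1.8649 cm → contributes +121.43 cm⁴
  web: d = -5.0351 cm → contributes +448.23 cm⁴
Total I = 569.66 cm⁴.

I_xx ≈ 570 cm⁴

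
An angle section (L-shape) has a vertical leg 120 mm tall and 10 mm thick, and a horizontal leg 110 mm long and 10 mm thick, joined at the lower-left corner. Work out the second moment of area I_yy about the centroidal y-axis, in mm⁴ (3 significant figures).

Treat the section as a set of non-overlapping primitives; coordinates are from the bounding-box lower-left.
Vertical leg: 10 × 120, A = 1 200 mm², x = 5 mm, Ī = 10 000 mm⁴.
Horizontal leg (remainder): 100 × 10, A = 1 000 mm², x = 60 mm, Ī = 833 333 mm⁴.
Centroid: x̄ = ΣA·x / ΣA = 30 mm.
Transfer each piece to the centroidal y-axis using Ī + A·d² with d = x − 30:
  vertical leg: d = -25 mm → contributes +760 000 mm⁴
  horizontal leg (remainder): d = 30 mm → contributes +1 733 333 mm⁴
Total I = 2 493 333 mm⁴.

I_yy ≈ 2.49 × 10⁶ mm⁴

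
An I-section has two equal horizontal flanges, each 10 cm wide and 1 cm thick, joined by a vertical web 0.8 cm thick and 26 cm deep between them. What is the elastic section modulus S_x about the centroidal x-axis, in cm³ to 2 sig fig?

S_x ≈ 340 cm³

Decompose the section into non-overlapping parts with the origin at the bottom-left of its bounding rectangle.
Bottom flange: 10 × 1, A = 10 cm², y = 0.5 cm, Ī = 0.8333 cm⁴.
Web: 0.8 × 26, A = 20.8 cm², y = 14 cm, Ī = 1 172 cm⁴.
Top flange: 10 × 1, A = 10 cm², y = 27.5 cm, Ī = 0.8333 cm⁴.
By symmetry the centroid is at mid-height, ȳ = 14 cm.
Transfer each piece to the centroidal x-axis using Ī + A·d² with d = y − 14:
  bottom flange: d = -13.5 cm → contributes +1 823 cm⁴
  web: d = 0 cm → contributes +1 172 cm⁴
  top flange: d = 13.5 cm → contributes +1 823 cm⁴
Total I = 4 818 cm⁴.
Extreme fibre distance c = 14 cm; S = I/c = 344.2 cm³.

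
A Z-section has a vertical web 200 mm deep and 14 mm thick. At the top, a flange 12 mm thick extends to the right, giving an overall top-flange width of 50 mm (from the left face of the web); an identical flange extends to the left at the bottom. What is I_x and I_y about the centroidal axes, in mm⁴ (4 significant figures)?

Split into non-overlapping primitives; take the origin at the lower-left of the bounding box.
Web: 14 × 200, A = 2 800 mm², y = 100 mm, Ī = 9 333 333 mm⁴.
Top flange (beyond web): 36 × 12, A = 432 mm², y = 194 mm, Ī = 5 184 mm⁴.
Bottom flange (beyond web): 36 × 12, A = 432 mm², y = 6 mm, Ī = 5 184 mm⁴.
Centroid: ȳ = ΣA·y / ΣA = 100 mm.
Transfer each piece to the centroidal x-axis using Ī + A·d² with d = y − 100:
  web: d = 0 mm → contributes +9 333 333 mm⁴
  top flange (beyond web): d = 94 mm → contributes +3 822 336 mm⁴
  bottom flange (beyond web): d = -94 mm → contributes +3 822 336 mm⁴
Total I = 16 978 005 mm⁴.
For the y-axis: x̄ = 43 mm.
Repeating about the centroidal y-axis gives I_y = 679 045 mm⁴.

I_x ≈ 1.698 × 10⁷ mm⁴, I_y ≈ 6.790 × 10⁵ mm⁴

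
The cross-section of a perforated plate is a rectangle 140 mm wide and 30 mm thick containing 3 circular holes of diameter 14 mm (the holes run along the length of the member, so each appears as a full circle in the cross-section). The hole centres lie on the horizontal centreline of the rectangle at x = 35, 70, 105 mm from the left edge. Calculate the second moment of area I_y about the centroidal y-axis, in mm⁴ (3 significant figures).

I_y ≈ 6.48 × 10⁶ mm⁴

Break the section into simple shapes (no overlaps), measuring from the bottom-left corner of the bounding box.
Plate: 140 × 30, A = 4 200 mm², x = 70 mm, Ī = 6 860 000 mm⁴.
Hole 1 (subtracted): ⌀14, A = 153.94 mm², x = 35 mm, Ī = 1885.7 mm⁴.
Hole 2 (subtracted): ⌀14, A = 153.94 mm², x = 70 mm, Ī = 1885.7 mm⁴.
Hole 3 (subtracted): ⌀14, A = 153.94 mm², x = 105 mm, Ī = 1885.7 mm⁴.
By symmetry the centroid is at mid-width, x̄ = 70 mm.
Transfer each piece to the centroidal y-axis using Ī + A·d² with d = x − 70:
  plate: d = 0 mm → contributes +6 860 000 mm⁴
  hole 1: d = -35 mm → contributes −190 460 mm⁴
  hole 2: d = 0 mm → contributes −1885.7 mm⁴
  hole 3: d = 35 mm → contributes −190 460 mm⁴
Total I = 6 477 195 mm⁴.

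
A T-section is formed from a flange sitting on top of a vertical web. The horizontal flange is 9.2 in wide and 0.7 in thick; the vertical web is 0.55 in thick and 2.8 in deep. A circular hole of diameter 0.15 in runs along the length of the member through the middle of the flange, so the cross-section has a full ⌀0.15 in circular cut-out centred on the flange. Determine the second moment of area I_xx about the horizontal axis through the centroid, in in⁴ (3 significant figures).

Break the section into simple shapes (no overlaps), measuring from the bottom-left corner of the bounding box.
Flange: 9.2 × 0.7, A = 6.44 in², y = 3.15 in, Ī = 0.26297 in⁴.
Web: 0.55 × 2.8, A = 1.54 in², y = 1.4 in, Ī = 1.0061 in⁴.
Hole (subtracted): ⌀0.15, A = 0.017671 in², y = 3.15 in, Ī = 0.00002485 in⁴.
Centroid: ȳ = ΣA·y / ΣA = 2.8115 in.
Transfer each piece to the horizontal axis through the centroid using Ī + A·d² with d = y − 2.8115:
  flange: d = 0.33847 in → contributes +1.0007 in⁴
  web: d = -1.4115 in → contributes +4.0745 in⁴
  hole: d = 0.33847 in → contributes −0.0020493 in⁴
Total I = 5.0732 in⁴.

I_xx ≈ 5.07 in⁴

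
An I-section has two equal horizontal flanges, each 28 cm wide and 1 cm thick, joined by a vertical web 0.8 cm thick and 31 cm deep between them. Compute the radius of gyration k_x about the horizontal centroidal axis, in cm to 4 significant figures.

k_x ≈ 14.21 cm

Break the section into simple shapes (no overlaps), measuring from the bottom-left corner of the bounding box.
Bottom flange: 28 × 1, A = 28 cm², y = 0.5 cm, Ī = 2.33333 cm⁴.
Web: 0.8 × 31, A = 24.8 cm², y = 16.5 cm, Ī = 1986.07 cm⁴.
Top flange: 28 × 1, A = 28 cm², y = 32.5 cm, Ī = 2.33333 cm⁴.
By symmetry the centroid is at mid-height, ȳ = 16.5 cm.
Transfer each piece to the horizontal centroidal axis using Ī + A·d² with d = y − 16.5:
  bottom flange: d = -16 cm → contributes +7170.33 cm⁴
  web: d = 0 cm → contributes +1986.07 cm⁴
  top flange: d = 16 cm → contributes +7170.33 cm⁴
Total I = 16326.7 cm⁴.
Radius of gyration: k = √(I/A) = √(16326.7 / 80.8) = 14.2149 cm.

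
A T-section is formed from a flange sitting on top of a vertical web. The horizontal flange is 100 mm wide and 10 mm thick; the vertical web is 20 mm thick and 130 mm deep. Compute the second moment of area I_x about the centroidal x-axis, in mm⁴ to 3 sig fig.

I_x ≈ 7.21 × 10⁶ mm⁴

Break the section into simple shapes (no overlaps), measuring from the bottom-left corner of the bounding box.
Flange: 100 × 10, A = 1 000 mm², y = 135 mm, Ī = 8333.3 mm⁴.
Web: 20 × 130, A = 2 600 mm², y = 65 mm, Ī = 3 661 667 mm⁴.
Centroid: ȳ = ΣA·y / ΣA = 84.444 mm.
Transfer each piece to the centroidal x-axis using Ī + A·d² with d = y − 84.444:
  flange: d = 50.556 mm → contributes +2 564 198 mm⁴
  web: d = -19.444 mm → contributes +4 644 691 mm⁴
Total I = 7 208 889 mm⁴.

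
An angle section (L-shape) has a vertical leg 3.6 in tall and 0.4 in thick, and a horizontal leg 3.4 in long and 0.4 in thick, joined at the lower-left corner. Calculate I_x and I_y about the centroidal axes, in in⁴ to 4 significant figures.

I_x ≈ 3.247 in⁴, I_y ≈ 2.811 in⁴

Treat the section as a set of non-overlapping primitives; coordinates are from the bounding-box lower-left.
Vertical leg: 0.4 × 3.6, A = 1.44 in², y = 1.8 in, Ī = 1.5552 in⁴.
Horizontal leg (remainder): 3 × 0.4, A = 1.2 in², y = 0.2 in, Ī = 0.016 in⁴.
Centroid: ȳ = ΣA·y / ΣA = 1.07273 in.
Transfer each piece to the centroidal x-axis using Ī + A·d² with d = y − 1.07273:
  vertical leg: d = 0.727273 in → contributes +2.31685 in⁴
  horizontal leg (remainder): d = -0.872727 in → contributes +0.929983 in⁴
Total I = 3.24684 in⁴.
For the y-axis: x̄ = 0.972727 in.
Repeating about the centroidal y-axis gives I_y = 2.81084 in⁴.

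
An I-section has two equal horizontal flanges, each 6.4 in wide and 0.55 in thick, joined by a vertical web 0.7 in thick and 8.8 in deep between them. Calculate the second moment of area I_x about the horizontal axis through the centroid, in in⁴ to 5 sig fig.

Decompose the section into non-overlapping parts with the origin at the bottom-left of its bounding rectangle.
Bottom flange: 6.4 × 0.55, A = 3.52 in², y = 0.275 in, Ī = 0.08873333 in⁴.
Web: 0.7 × 8.8, A = 6.16 in², y = 4.95 in, Ī = 39.75253 in⁴.
Top flange: 6.4 × 0.55, A = 3.52 in², y = 9.625 in, Ī = 0.08873333 in⁴.
By symmetry the centroid is at mid-height, ȳ = 4.95 in.
Transfer each piece to the horizontal axis through the centroid using Ī + A·d² with d = y − 4.95:
  bottom flange: d = -4.675 in → contributes +77.02053 in⁴
  web: d = 0 in → contributes +39.75253 in⁴
  top flange: d = 4.675 in → contributes +77.02053 in⁴
Total I = 193.7936 in⁴.

I_x ≈ 193.79 in⁴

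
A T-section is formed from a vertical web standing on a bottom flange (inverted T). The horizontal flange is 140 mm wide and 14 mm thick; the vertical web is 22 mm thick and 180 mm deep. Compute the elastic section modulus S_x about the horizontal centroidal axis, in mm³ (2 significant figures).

S_x ≈ 1.9 × 10⁵ mm³

Treat the section as a set of non-overlapping primitives; coordinates are from the bounding-box lower-left.
Flange: 140 × 14, A = 1 960 mm², y = 7 mm, Ī = 32 013 mm⁴.
Web: 22 × 180, A = 3 960 mm², y = 104 mm, Ī = 10 692 000 mm⁴.
Centroid: ȳ = ΣA·y / ΣA = 71.89 mm.
Transfer each piece to the horizontal centroidal axis using Ī + A·d² with d = y − 71.89:
  flange: d = -64.89 mm → contributes +8 283 772 mm⁴
  web: d = 32.11 mm → contributes +14 776 204 mm⁴
Total I = 23 059 975 mm⁴.
Extreme fibre distance c = 122.1 mm; S = I/c = 188 838 mm³.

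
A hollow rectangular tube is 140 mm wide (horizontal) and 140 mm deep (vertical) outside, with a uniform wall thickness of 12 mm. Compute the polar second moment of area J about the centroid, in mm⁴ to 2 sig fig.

J ≈ 3.4 × 10⁷ mm⁴

Treat the section as a set of non-overlapping primitives; coordinates are from the bounding-box lower-left.
Outer rectangle: 140 × 140, A = 19 600 mm², y = 70 mm, Ī = 32 013 333 mm⁴.
Inner void (subtracted): 116 × 116, A = 13 456 mm², y = 70 mm, Ī = 15 088 661 mm⁴.
By symmetry the centroid is at mid-height, ȳ = 70 mm.
All pieces are centred on the centroidal x-axis, so I = ΣĪ (holes subtracted) = 16 924 672 mm⁴.
Repeating about the centroidal y-axis gives I_y = 16 924 672 mm⁴.
Polar second moment: J = I_x + I_y = 33 849 344 mm⁴.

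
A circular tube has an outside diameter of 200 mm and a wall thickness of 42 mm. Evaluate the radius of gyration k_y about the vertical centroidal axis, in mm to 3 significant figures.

k_y ≈ 57.8 mm

Split into non-overlapping primitives; take the origin at the lower-left of the bounding box.
Outer circle: ⌀200, A = 31 416 mm², x = 100 mm, Ī = 78 539 816 mm⁴.
Bore (subtracted): ⌀116, A = 10 568 mm², x = 100 mm, Ī = 8 887 955 mm⁴.
By symmetry the centroid is at mid-width, x̄ = 100 mm.
All pieces are centred on the vertical centroidal axis, so I = ΣĪ (holes subtracted) = 69 651 861 mm⁴.
Radius of gyration: k = √(I/A) = √(69 651 861 / 20 848) = 57.801 mm.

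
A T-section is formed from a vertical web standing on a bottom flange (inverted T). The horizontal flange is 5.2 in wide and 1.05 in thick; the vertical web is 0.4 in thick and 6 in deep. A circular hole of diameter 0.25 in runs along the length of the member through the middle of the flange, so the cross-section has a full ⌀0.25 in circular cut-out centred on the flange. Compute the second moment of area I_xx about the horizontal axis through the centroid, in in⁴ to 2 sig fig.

Decompose the section into non-overlapping parts with the origin at the bottom-left of its bounding rectangle.
Flange: 5.2 × 1.05, A = 5.46 in², y = 0.525 in, Ī = 0.5016 in⁴.
Web: 0.4 × 6, A = 2.4 in², y = 4.05 in, Ī = 7.2 in⁴.
Hole (subtracted): ⌀0.25, A = 0.04909 in², y = 0.525 in, Ī = 0.0001917 in⁴.
Centroid: ȳ = ΣA·y / ΣA = 1.608 in.
Transfer each piece to the horizontal axis through the centroid using Ī + A·d² with d = y − 1.608:
  flange: d = -1.083 in → contributes +6.907 in⁴
  web: d = 2.442 in → contributes +21.51 in⁴
  hole: d = -1.083 in → contributes −0.05778 in⁴
Total I = 28.36 in⁴.

I_xx ≈ 28 in⁴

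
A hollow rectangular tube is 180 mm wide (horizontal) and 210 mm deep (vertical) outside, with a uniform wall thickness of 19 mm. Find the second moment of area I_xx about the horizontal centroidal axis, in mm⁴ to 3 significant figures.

Decompose the section into non-overlapping parts with the origin at the bottom-left of its bounding rectangle.
Outer rectangle: 180 × 210, A = 37 800 mm², y = 105 mm, Ī = 138 915 000 mm⁴.
Inner void (subtracted): 142 × 172, A = 24 424 mm², y = 105 mm, Ī = 60 213 301 mm⁴.
By symmetry the centroid is at mid-height, ȳ = 105 mm.
All pieces are centred on the horizontal centroidal axis, so I = ΣĪ (holes subtracted) = 78 701 699 mm⁴.

I_xx ≈ 7.87 × 10⁷ mm⁴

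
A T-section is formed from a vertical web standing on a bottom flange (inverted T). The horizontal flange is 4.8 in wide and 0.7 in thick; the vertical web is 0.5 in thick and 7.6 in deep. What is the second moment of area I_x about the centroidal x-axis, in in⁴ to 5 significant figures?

Treat the section as a set of non-overlapping primitives; coordinates are from the bounding-box lower-left.
Flange: 4.8 × 0.7, A = 3.36 in², y = 0.35 in, Ī = 0.1372 in⁴.
Web: 0.5 × 7.6, A = 3.8 in², y = 4.5 in, Ī = 18.29067 in⁴.
Centroid: ȳ = ΣA·y / ΣA = 2.552514 in.
Transfer each piece to the centroidal x-axis using Ī + A·d² with d = y − 2.552514:
  flange: d = -2.202514 in → contributes +16.43679 in⁴
  web: d = 1.947486 in → contributes +32.70293 in⁴
Total I = 49.13972 in⁴.

I_x ≈ 49.140 in⁴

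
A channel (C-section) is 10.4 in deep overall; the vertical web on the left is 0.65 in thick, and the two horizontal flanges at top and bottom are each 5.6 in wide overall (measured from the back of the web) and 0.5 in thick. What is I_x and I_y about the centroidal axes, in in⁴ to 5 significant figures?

Decompose the section into non-overlapping parts with the origin at the bottom-left of its bounding rectangle.
Web: 0.65 × 10.4, A = 6.76 in², y = 5.2 in, Ī = 60.93013 in⁴.
Top flange (beyond web): 4.95 × 0.5, A = 2.475 in², y = 10.15 in, Ī = 0.0515625 in⁴.
Bottom flange (beyond web): 4.95 × 0.5, A = 2.475 in², y = 0.25 in, Ī = 0.0515625 in⁴.
By symmetry the centroid is at mid-height, ȳ = 5.2 in.
Transfer each piece to the centroidal x-axis using Ī + A·d² with d = y − 5.2:
  web: d = 0 in → contributes +60.93013 in⁴
  top flange (beyond web): d = 4.95 in → contributes +60.69525 in⁴
  bottom flange (beyond web): d = -4.95 in → contributes +60.69525 in⁴
Total I = 182.3206 in⁴.
For the y-axis: x̄ = 1.508604 in.
Repeating about the centroidal y-axis gives I_y = 32.74854 in⁴.

I_x ≈ 182.32 in⁴, I_y ≈ 32.749 in⁴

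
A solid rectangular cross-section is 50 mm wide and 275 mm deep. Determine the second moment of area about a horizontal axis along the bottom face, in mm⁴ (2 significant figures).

I_base ≈ 3.5 × 10⁸ mm⁴

The section: 50 × 275, A = 13 750 mm², y = 137.5 mm, Ī = 86 653 646 mm⁴.
Transfer it to the bottom edge using Ī + A·d² with d = y − 0:
  the section: d = 137.5 mm → contributes +346 614 583 mm⁴
Total I = 346 614 583 mm⁴.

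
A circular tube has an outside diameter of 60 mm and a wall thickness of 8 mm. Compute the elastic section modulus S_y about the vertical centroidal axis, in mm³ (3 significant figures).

S_y ≈ 1.51 × 10⁴ mm³

Break the section into simple shapes (no overlaps), measuring from the bottom-left corner of the bounding box.
Outer circle: ⌀60, A = 2827.4 mm², x = 30 mm, Ī = 636 173 mm⁴.
Bore (subtracted): ⌀44, A = 1520.5 mm², x = 30 mm, Ī = 183 984 mm⁴.
By symmetry the centroid is at mid-width, x̄ = 30 mm.
All pieces are centred on the vertical centroidal axis, so I = ΣĪ (holes subtracted) = 452 188 mm⁴.
Extreme fibre distance c = 30 mm; S = I/c = 15 073 mm³.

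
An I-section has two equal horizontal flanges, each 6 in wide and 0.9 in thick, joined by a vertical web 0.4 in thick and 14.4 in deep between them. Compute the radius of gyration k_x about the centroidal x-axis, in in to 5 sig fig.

k_x ≈ 6.6499 in

Split into non-overlapping primitives; take the origin at the lower-left of the bounding box.
Bottom flange: 6 × 0.9, A = 5.4 in², y = 0.45 in, Ī = 0.3645 in⁴.
Web: 0.4 × 14.4, A = 5.76 in², y = 8.1 in, Ī = 99.5328 in⁴.
Top flange: 6 × 0.9, A = 5.4 in², y = 15.75 in, Ī = 0.3645 in⁴.
By symmetry the centroid is at mid-height, ȳ = 8.1 in.
Transfer each piece to the centroidal x-axis using Ī + A·d² with d = y − 8.1:
  bottom flange: d = -7.65 in → contributes +316.386 in⁴
  web: d = 0 in → contributes +99.5328 in⁴
  top flange: d = 7.65 in → contributes +316.386 in⁴
Total I = 732.3048 in⁴.
Radius of gyration: k = √(I/A) = √(732.3048 / 16.56) = 6.64991 in.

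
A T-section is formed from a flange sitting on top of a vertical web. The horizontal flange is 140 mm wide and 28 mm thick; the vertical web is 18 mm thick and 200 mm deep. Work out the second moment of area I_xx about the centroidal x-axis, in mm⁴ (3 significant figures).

I_xx ≈ 3.66 × 10⁷ mm⁴

Split into non-overlapping primitives; take the origin at the lower-left of the bounding box.
Flange: 140 × 28, A = 3 920 mm², y = 214 mm, Ī = 256 107 mm⁴.
Web: 18 × 200, A = 3 600 mm², y = 100 mm, Ī = 12 000 000 mm⁴.
Centroid: ȳ = ΣA·y / ΣA = 159.43 mm.
Transfer each piece to the centroidal x-axis using Ī + A·d² with d = y − 159.43:
  flange: d = 54.574 mm → contributes +11 931 327 mm⁴
  web: d = -59.426 mm → contributes +24 713 018 mm⁴
Total I = 36 644 345 mm⁴.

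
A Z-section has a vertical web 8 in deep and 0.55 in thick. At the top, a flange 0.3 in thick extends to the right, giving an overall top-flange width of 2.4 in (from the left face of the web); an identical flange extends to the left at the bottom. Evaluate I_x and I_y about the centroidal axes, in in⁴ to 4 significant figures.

I_x ≈ 39.93 in⁴, I_y ≈ 2.026 in⁴

Break the section into simple shapes (no overlaps), measuring from the bottom-left corner of the bounding box.
Web: 0.55 × 8, A = 4.4 in², y = 4 in, Ī = 23.4667 in⁴.
Top flange (beyond web): 1.85 × 0.3, A = 0.555 in², y = 7.85 in, Ī = 0.0041625 in⁴.
Bottom flange (beyond web): 1.85 × 0.3, A = 0.555 in², y = 0.15 in, Ī = 0.0041625 in⁴.
Centroid: ȳ = ΣA·y / ΣA = 4 in.
Transfer each piece to the centroidal x-axis using Ī + A·d² with d = y − 4:
  web: d = 0 in → contributes +23.4667 in⁴
  top flange (beyond web): d = 3.85 in → contributes +8.23065 in⁴
  bottom flange (beyond web): d = -3.85 in → contributes +8.23065 in⁴
Total I = 39.928 in⁴.
For the y-axis: x̄ = 2.125 in.
Repeating about the centroidal y-axis gives I_y = 2.0259 in⁴.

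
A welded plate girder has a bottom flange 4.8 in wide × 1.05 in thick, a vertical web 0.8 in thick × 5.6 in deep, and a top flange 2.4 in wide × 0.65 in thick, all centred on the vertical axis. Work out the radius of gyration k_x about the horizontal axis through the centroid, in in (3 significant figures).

Split into non-overlapping primitives; take the origin at the lower-left of the bounding box.
Bottom plate: 4.8 × 1.05, A = 5.04 in², y = 0.525 in, Ī = 0.46305 in⁴.
Web plate: 0.8 × 5.6, A = 4.48 in², y = 3.85 in, Ī = 11.708 in⁴.
Top plate: 2.4 × 0.65, A = 1.56 in², y = 6.975 in, Ī = 0.054925 in⁴.
Centroid: ȳ = ΣA·y / ΣA = 2.7775 in.
Transfer each piece to the horizontal axis through the centroid using Ī + A·d² with d = y − 2.7775:
  bottom plate: d = -2.2525 in → contributes +26.035 in⁴
  web plate: d = 1.0725 in → contributes +16.861 in⁴
  top plate: d = 4.1975 in → contributes +27.54 in⁴
Total I = 70.436 in⁴.
Radius of gyration: k = √(I/A) = √(70.436 / 11.08) = 2.5213 in.

k_x ≈ 2.52 in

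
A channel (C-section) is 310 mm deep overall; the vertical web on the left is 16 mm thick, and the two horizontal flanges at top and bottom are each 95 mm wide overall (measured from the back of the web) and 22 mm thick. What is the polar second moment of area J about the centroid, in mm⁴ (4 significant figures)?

J ≈ 1.185 × 10⁸ mm⁴

Split into non-overlapping primitives; take the origin at the lower-left of the bounding box.
Web: 16 × 310, A = 4 960 mm², y = 155 mm, Ī = 39 721 333 mm⁴.
Top flange (beyond web): 79 × 22, A = 1 738 mm², y = 299 mm, Ī = 70099.3 mm⁴.
Bottom flange (beyond web): 79 × 22, A = 1 738 mm², y = 11 mm, Ī = 70099.3 mm⁴.
By symmetry the centroid is at mid-height, ȳ = 155 mm.
Transfer each piece to the centroidal x-axis using Ī + A·d² with d = y − 155:
  web: d = 0 mm → contributes +39 721 333 mm⁴
  top flange (beyond web): d = 144 mm → contributes +36 109 267 mm⁴
  bottom flange (beyond web): d = -144 mm → contributes +36 109 267 mm⁴
Total I = 111 939 868 mm⁴.
For the y-axis: x̄ = 27.5721 mm.
Repeating about the centroidal y-axis gives I_y = 6 524 803 mm⁴.
Polar second moment: J = I_x + I_y = 118 464 671 mm⁴.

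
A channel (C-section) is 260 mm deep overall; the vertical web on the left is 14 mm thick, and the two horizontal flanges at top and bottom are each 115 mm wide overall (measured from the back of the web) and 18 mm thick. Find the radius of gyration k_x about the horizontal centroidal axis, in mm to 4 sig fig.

Treat the section as a set of non-overlapping primitives; coordinates are from the bounding-box lower-left.
Web: 14 × 260, A = 3 640 mm², y = 130 mm, Ī = 20 505 333 mm⁴.
Top flange (beyond web): 101 × 18, A = 1 818 mm², y = 251 mm, Ī = 49 086 mm⁴.
Bottom flange (beyond web): 101 × 18, A = 1 818 mm², y = 9 mm, Ī = 49 086 mm⁴.
By symmetry the centroid is at mid-height, ȳ = 130 mm.
Transfer each piece to the horizontal centroidal axis using Ī + A·d² with d = y − 130:
  web: d = 0 mm → contributes +20 505 333 mm⁴
  top flange (beyond web): d = 121 mm → contributes +26 666 424 mm⁴
  bottom flange (beyond web): d = -121 mm → contributes +26 666 424 mm⁴
Total I = 73 838 181 mm⁴.
Radius of gyration: k = √(I/A) = √(73 838 181 / 7 276) = 100.738 mm.

k_x ≈ 100.7 mm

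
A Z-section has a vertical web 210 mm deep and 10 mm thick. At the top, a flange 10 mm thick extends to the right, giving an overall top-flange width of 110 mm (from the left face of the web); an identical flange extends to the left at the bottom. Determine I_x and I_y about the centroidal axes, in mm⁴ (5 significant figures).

I_x ≈ 2.7734 × 10⁷ mm⁴, I_y ≈ 7.7342 × 10⁶ mm⁴

Treat the section as a set of non-overlapping primitives; coordinates are from the bounding-box lower-left.
Web: 10 × 210, A = 2 100 mm², y = 105 mm, Ī = 7 717 500 mm⁴.
Top flange (beyond web): 100 × 10, A = 1 000 mm², y = 205 mm, Ī = 8333.333 mm⁴.
Bottom flange (beyond web): 100 × 10, A = 1 000 mm², y = 5 mm, Ī = 8333.333 mm⁴.
Centroid: ȳ = ΣA·y / ΣA = 105 mm.
Transfer each piece to the centroidal x-axis using Ī + A·d² with d = y − 105:
  web: d = 0 mm → contributes +7 717 500 mm⁴
  top flange (beyond web): d = 100 mm → contributes +10 008 333 mm⁴
  bottom flange (beyond web): d = -100 mm → contributes +10 008 333 mm⁴
Total I = 27 734 167 mm⁴.
For the y-axis: x̄ = 105 mm.
Repeating about the centroidal y-axis gives I_y = 7 734 167 mm⁴.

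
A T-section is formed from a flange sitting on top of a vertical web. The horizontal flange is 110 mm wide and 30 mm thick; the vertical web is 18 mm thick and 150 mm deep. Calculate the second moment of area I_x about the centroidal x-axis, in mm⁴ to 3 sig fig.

Treat the section as a set of non-overlapping primitives; coordinates are from the bounding-box lower-left.
Flange: 110 × 30, A = 3 300 mm², y = 165 mm, Ī = 247 500 mm⁴.
Web: 18 × 150, A = 2 700 mm², y = 75 mm, Ī = 5 062 500 mm⁴.
Centroid: ȳ = ΣA·y / ΣA = 124.5 mm.
Transfer each piece to the centroidal x-axis using Ī + A·d² with d = y − 124.5:
  flange: d = 40.5 mm → contributes +5 660 325 mm⁴
  web: d = -49.5 mm → contributes +11 678 175 mm⁴
Total I = 17 338 500 mm⁴.

I_x ≈ 1.73 × 10⁷ mm⁴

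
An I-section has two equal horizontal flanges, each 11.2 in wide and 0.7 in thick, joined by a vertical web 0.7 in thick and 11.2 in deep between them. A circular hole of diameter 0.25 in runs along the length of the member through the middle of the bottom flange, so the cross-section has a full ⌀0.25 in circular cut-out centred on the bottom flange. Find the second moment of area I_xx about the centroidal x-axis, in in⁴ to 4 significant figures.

Decompose the section into non-overlapping parts with the origin at the bottom-left of its bounding rectangle.
Bottom flange: 11.2 × 0.7, A = 7.84 in², y = 0.35 in, Ī = 0.320133 in⁴.
Web: 0.7 × 11.2, A = 7.84 in², y = 6.3 in, Ī = 81.9541 in⁴.
Top flange: 11.2 × 0.7, A = 7.84 in², y = 12.25 in, Ī = 0.320133 in⁴.
Hole (subtracted): ⌀0.25, A = 0.0490874 in², y = 0.35 in, Ī = 0.000191748 in⁴.
Centroid: ȳ = ΣA·y / ΣA = 6.31244 in.
Transfer each piece to the centroidal x-axis using Ī + A·d² with d = y − 6.31244:
  bottom flange: d = -5.96244 in → contributes +279.038 in⁴
  web: d = -0.0124439 in → contributes +81.9553 in⁴
  top flange: d = 5.93756 in → contributes +276.716 in⁴
  hole: d = -5.96244 in → contributes −1.74528 in⁴
Total I = 635.964 in⁴.

I_xx ≈ 636.0 in⁴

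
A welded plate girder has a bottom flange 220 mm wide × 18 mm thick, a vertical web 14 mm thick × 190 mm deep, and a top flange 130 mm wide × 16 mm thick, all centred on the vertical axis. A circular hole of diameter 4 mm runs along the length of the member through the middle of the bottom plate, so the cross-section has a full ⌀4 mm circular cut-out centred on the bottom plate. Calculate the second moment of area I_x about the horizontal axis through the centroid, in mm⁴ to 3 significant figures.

Break the section into simple shapes (no overlaps), measuring from the bottom-left corner of the bounding box.
Bottom plate: 220 × 18, A = 3 960 mm², y = 9 mm, Ī = 106 920 mm⁴.
Web plate: 14 × 190, A = 2 660 mm², y = 113 mm, Ī = 8 002 167 mm⁴.
Top plate: 130 × 16, A = 2 080 mm², y = 216 mm, Ī = 44 373 mm⁴.
Hole (subtracted): ⌀4, A = 12.566 mm², y = 9 mm, Ī = 12.566 mm⁴.
Centroid: ȳ = ΣA·y / ΣA = 90.405 mm.
Transfer each piece to the horizontal axis through the centroid using Ī + A·d² with d = y − 90.405:
  bottom plate: d = -81.405 mm → contributes +26 348 905 mm⁴
  web plate: d = 22.595 mm → contributes +9 360 195 mm⁴
  top plate: d = 125.6 mm → contributes +32 854 542 mm⁴
  hole: d = -81.405 mm → contributes −83 287 mm⁴
Total I = 68 480 355 mm⁴.

I_x ≈ 6.85 × 10⁷ mm⁴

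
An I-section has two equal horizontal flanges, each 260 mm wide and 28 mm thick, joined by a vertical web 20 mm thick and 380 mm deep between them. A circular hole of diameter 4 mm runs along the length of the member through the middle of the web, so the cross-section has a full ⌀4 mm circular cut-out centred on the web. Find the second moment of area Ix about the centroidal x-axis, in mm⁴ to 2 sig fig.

Break the section into simple shapes (no overlaps), measuring from the bottom-left corner of the bounding box.
Bottom flange: 260 × 28, A = 7 280 mm², y = 14 mm, Ī = 475 627 mm⁴.
Web: 20 × 380, A = 7 600 mm², y = 218 mm, Ī = 91 453 333 mm⁴.
Top flange: 260 × 28, A = 7 280 mm², y = 422 mm, Ī = 475 627 mm⁴.
Hole (subtracted): ⌀4, A = 12.57 mm², y = 218 mm, Ī = 12.57 mm⁴.
By symmetry the centroid is at mid-height, ȳ = 218 mm.
Transfer each piece to the centroidal x-axis using Ī + A·d² with d = y − 218:
  bottom flange: d = -204 mm → contributes +303 440 107 mm⁴
  web: d = 0 mm → contributes +91 453 333 mm⁴
  top flange: d = 204 mm → contributes +303 440 107 mm⁴
  hole: d = 0 mm → contributes −12.57 mm⁴
Total I = 698 333 534 mm⁴.

Ix ≈ 7.0 × 10⁸ mm⁴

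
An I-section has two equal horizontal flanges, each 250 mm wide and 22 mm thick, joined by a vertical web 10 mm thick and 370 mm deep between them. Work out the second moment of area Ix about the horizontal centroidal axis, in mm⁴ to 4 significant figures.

Ix ≈ 4.652 × 10⁸ mm⁴

Decompose the section into non-overlapping parts with the origin at the bottom-left of its bounding rectangle.
Bottom flange: 250 × 22, A = 5 500 mm², y = 11 mm, Ī = 221 833 mm⁴.
Web: 10 × 370, A = 3 700 mm², y = 207 mm, Ī = 42 210 833 mm⁴.
Top flange: 250 × 22, A = 5 500 mm², y = 403 mm, Ī = 221 833 mm⁴.
By symmetry the centroid is at mid-height, ȳ = 207 mm.
Transfer each piece to the horizontal centroidal axis using Ī + A·d² with d = y − 207:
  bottom flange: d = -196 mm → contributes +211 509 833 mm⁴
  web: d = 0 mm → contributes +42 210 833 mm⁴
  top flange: d = 196 mm → contributes +211 509 833 mm⁴
Total I = 465 230 500 mm⁴.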